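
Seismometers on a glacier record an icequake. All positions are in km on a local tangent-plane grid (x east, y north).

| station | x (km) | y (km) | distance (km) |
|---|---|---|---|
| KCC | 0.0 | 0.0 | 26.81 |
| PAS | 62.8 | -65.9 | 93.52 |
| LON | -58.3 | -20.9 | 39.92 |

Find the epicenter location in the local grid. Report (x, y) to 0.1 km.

(-18.4, -19.5)

Circle about each station: x² + y² = 26.81²; (x − 62.8)² + (y + 65.9)² = 93.52²; (x + 58.3)² + (y + 20.9)² = 39.92².
Subtracting the KCC equation from the PAS and LON equations removes the quadratic terms:
125.6 x − 131.8 y = 259.44
-116.6 x − 41.8 y = 2960.87
Solving the 2×2 system: x ≈ -18.4, y ≈ -19.5 km.
Check against KCC (with the unrounded x, y): √(x²+y²) = 26.81 ≈ 26.81 km. ✓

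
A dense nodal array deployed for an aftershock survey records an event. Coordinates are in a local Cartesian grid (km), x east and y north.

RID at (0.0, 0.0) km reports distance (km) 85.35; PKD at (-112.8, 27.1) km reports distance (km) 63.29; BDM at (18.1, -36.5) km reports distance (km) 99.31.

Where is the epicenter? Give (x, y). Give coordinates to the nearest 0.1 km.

-80.8 km east, -27.5 km north

Circle about each station: x² + y² = 85.35²; (x + 112.8)² + (y − 27.1)² = 63.29²; (x − 18.1)² + (y + 36.5)² = 99.31².
Subtracting pairs of circle equations eliminates x²+y² and gives linear equations (the radical axes):
-225.6 x + 54.2 y = 16737.25
36.2 x − 73.0 y = -917.99
Solving the 2×2 system: x ≈ -80.8, y ≈ -27.5 km.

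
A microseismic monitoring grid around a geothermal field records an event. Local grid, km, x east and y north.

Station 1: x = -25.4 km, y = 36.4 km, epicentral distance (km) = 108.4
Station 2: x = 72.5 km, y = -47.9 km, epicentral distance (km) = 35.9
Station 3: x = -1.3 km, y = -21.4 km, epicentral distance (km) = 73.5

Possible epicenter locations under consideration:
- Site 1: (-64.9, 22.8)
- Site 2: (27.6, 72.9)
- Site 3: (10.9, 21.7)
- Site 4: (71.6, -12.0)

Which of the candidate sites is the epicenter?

For each candidate, compare |candidate − station| to the reported distance:
Site 1: residuals Station 1 66.6, Station 2 118.6, Station 3 4.0 → max 118.6 km
Site 2: residuals Station 1 44.0, Station 2 93.0, Station 3 25.1 → max 93.0 km
Site 3: residuals Station 1 69.2, Station 2 57.0, Station 3 28.7 → max 69.2 km
Site 4: residuals Station 1 0.0, Station 2 0.0, Station 3 0.0 → max 0.0 km
Only Site 4 has all residuals ≈ 0.

Site 4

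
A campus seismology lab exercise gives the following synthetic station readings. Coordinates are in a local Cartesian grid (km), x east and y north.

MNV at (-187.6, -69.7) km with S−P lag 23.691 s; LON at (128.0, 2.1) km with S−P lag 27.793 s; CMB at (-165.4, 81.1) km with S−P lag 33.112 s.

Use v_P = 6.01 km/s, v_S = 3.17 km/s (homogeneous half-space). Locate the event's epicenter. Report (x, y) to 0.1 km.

(-30.8, -95.6)

Distance from S−P lag: d = Δt · v_P v_S / (v_P − v_S) = Δt · (6.01·3.17)/(6.01−3.17) ≈ 6.7083·Δt.
So d_MNV = 158.93, d_LON = 186.45, d_CMB = 222.13 km.
Circle about each station: (x + 187.6)² + (y + 69.7)² = 158.93²; (x − 128.0)² + (y − 2.1)² = 186.45²; (x + 165.4)² + (y − 81.1)² = 222.13².
Subtracting pairs of circle equations eliminates x²+y² and gives linear equations (the radical axes):
631.2 x + 143.6 y = -33168.30
44.4 x + 301.6 y = -30200.47
Solving the 2×2 system: x ≈ -30.8, y ≈ -95.6 km.
Check against MNV (with the unrounded x, y): √((x + 187.6)²+(y + 69.7)²) = 158.93 ≈ 158.93 km. ✓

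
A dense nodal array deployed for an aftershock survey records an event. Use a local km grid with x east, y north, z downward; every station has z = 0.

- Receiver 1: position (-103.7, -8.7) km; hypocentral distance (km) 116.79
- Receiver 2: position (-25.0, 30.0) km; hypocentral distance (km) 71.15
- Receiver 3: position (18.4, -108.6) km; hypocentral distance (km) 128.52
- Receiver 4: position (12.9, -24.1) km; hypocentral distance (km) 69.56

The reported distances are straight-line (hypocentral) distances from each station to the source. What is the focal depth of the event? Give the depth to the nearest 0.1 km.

62.1 km

Each station gives a sphere (x−x_i)² + (y−y_i)² + z² = d_i² (stations at z=0).
Subtracting the Receiver 1 sphere from Receiver 2 and Receiver 3: z² cancels, leaving linear equations in x and y:
157.4 x + 77.4 y = -726.80
244.2 x − 199.8 y = -1574.35
Solving: x ≈ -5.304, y ≈ 1.397 km (keep extra digits for the depth step; rounded: -5.3, 1.4).
Then from the Receiver 1 sphere: z² = 116.79² − (x + 103.7)² − (y + 8.7)² with x = -5.304, y = 1.397, so z ≈ 62.098 ≈ 62.1 km.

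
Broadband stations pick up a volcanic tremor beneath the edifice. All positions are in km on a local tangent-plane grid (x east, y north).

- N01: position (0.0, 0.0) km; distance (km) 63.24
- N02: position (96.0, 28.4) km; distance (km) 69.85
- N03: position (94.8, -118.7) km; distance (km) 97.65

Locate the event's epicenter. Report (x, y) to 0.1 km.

56.2 km east, -29.0 km north

Circle about each station: x² + y² = 63.24²; (x − 96.0)² + (y − 28.4)² = 69.85²; (x − 94.8)² + (y + 118.7)² = 97.65².
Subtracting the N01 equation from the N02 and N03 equations removes the quadratic terms:
192.0 x + 56.8 y = 9142.84
189.6 x − 237.4 y = 17540.51
Solving the 2×2 system: x ≈ 56.2, y ≈ -29.0 km.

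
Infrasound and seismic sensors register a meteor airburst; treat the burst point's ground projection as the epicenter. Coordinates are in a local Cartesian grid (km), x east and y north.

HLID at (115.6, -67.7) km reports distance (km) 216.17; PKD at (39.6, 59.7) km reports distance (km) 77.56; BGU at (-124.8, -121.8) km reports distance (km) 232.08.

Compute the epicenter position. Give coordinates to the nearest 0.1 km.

-31.5 km east, 90.7 km north

Circle about each station: (x − 115.6)² + (y + 67.7)² = 216.17²; (x − 39.6)² + (y − 59.7)² = 77.56²; (x + 124.8)² + (y + 121.8)² = 232.08².
Subtracting pairs of circle equations eliminates x²+y² and gives linear equations (the radical axes):
-152.0 x + 254.8 y = 27899.52
-480.8 x − 108.2 y = 5331.97
Solving the 2×2 system: x ≈ -31.5, y ≈ 90.7 km.
Check against HLID (with the unrounded x, y): √((x − 115.6)²+(y + 67.7)²) = 216.17 ≈ 216.17 km. ✓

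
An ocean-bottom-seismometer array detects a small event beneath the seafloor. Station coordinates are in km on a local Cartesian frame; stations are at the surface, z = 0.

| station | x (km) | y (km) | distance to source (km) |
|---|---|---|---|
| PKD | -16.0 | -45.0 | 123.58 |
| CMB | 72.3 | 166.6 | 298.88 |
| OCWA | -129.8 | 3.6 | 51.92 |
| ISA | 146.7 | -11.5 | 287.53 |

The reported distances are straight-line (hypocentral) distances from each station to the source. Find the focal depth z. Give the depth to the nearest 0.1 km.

17.0 km

Each station gives a sphere (x−x_i)² + (y−y_i)² + z² = d_i² (stations at z=0).
Subtracting the PKD sphere from CMB and OCWA: z² cancels, leaving linear equations in x and y:
176.6 x + 423.2 y = -43355.39
-227.6 x + 97.2 y = 27156.33
Solving: x ≈ -138.402, y ≈ -44.692 km (keep extra digits for the depth step; rounded: -138.4, -44.7).
Then from the PKD sphere: z² = 123.58² − (x + 16.0)² − (y + 45.0)² with x = -138.402, y = -44.692, so z ≈ 17.020 ≈ 17.0 km.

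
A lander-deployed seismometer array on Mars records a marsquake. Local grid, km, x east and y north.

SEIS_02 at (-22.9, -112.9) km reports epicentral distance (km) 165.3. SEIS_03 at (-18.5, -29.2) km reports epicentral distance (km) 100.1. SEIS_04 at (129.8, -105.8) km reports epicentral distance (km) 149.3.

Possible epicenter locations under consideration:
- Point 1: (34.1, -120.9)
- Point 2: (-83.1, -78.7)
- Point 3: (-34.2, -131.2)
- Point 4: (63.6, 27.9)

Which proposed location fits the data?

For each candidate, compare |candidate − station| to the reported distance:
Point 1: residuals SEIS_02 107.7, SEIS_03 5.6, SEIS_04 52.4 → max 107.7 km
Point 2: residuals SEIS_02 96.1, SEIS_03 18.7, SEIS_04 65.3 → max 96.1 km
Point 3: residuals SEIS_02 143.8, SEIS_03 3.1, SEIS_04 16.7 → max 143.8 km
Point 4: residuals SEIS_02 0.1, SEIS_03 0.1, SEIS_04 0.1 → max 0.1 km
Only Point 4 has all residuals ≈ 0.

Point 4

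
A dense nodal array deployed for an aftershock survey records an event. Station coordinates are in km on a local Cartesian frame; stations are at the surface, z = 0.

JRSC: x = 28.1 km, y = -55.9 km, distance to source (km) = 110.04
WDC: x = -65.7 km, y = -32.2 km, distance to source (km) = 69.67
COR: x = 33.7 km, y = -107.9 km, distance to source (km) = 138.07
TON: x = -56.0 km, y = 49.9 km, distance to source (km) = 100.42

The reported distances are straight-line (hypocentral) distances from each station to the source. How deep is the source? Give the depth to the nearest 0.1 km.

67.9 km

Each station gives a sphere (x−x_i)² + (y−y_i)² + z² = d_i² (stations at z=0).
Subtracting the JRSC sphere from WDC and COR: z² cancels, leaving linear equations in x and y:
-187.6 x + 47.4 y = 8693.80
11.2 x − 104.0 y = 1909.16
Solving: x ≈ -52.406, y ≈ -24.001 km (keep extra digits for the depth step; rounded: -52.4, -24.0).
Then from the JRSC sphere: z² = 110.04² − (x − 28.1)² − (y + 55.9)² with x = -52.406, y = -24.001, so z ≈ 67.897 ≈ 67.9 km.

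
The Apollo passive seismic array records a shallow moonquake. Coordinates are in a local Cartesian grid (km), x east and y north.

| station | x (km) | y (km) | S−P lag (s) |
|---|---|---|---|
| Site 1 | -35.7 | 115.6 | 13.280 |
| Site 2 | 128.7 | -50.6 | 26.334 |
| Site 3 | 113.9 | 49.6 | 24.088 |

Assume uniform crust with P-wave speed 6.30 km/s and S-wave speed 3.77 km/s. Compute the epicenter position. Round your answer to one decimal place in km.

Distance from S−P lag: d = Δt · v_P v_S / (v_P − v_S) = Δt · (6.30·3.77)/(6.30−3.77) ≈ 9.3877·Δt.
So d_Site 1 = 124.67, d_Site 2 = 247.22, d_Site 3 = 226.13 km.
Circle about each station: (x + 35.7)² + (y − 115.6)² = 124.67²; (x − 128.7)² + (y + 50.6)² = 247.22²; (x − 113.9)² + (y − 49.6)² = 226.13².
Subtracting pairs of circle equations eliminates x²+y² and gives linear equations (the radical axes):
328.8 x − 332.4 y = -41088.92
299.2 x − 132.0 y = -34796.65
Solving the 2×2 system: x ≈ -109.6, y ≈ 15.2 km.
Check against Site 1 (with the unrounded x, y): √((x + 35.7)²+(y − 115.6)²) = 124.65 ≈ 124.67 km. ✓

(-109.6, 15.2)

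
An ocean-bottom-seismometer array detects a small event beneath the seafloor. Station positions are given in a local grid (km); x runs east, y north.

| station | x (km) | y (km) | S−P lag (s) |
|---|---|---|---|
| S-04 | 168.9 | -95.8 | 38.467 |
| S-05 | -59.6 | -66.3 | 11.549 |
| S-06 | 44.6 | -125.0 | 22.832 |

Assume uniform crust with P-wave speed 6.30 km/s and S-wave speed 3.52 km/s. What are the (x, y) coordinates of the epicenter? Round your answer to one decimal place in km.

-137.3 km east, -115.8 km north

Distance from S−P lag: d = Δt · v_P v_S / (v_P − v_S) = Δt · (6.30·3.52)/(6.30−3.52) ≈ 7.9770·Δt.
So d_S-04 = 306.85, d_S-05 = 92.13, d_S-06 = 182.13 km.
Circle about each station: (x − 168.9)² + (y + 95.8)² = 306.85²; (x + 59.6)² + (y + 66.3)² = 92.13²; (x − 44.6)² + (y + 125.0)² = 182.13².
Subtracting the S-04 equation from the S-05 and S-06 equations removes the quadratic terms:
-457.0 x + 59.0 y = 55911.99
-248.6 x − 58.4 y = 40894.90
Solving the 2×2 system: x ≈ -137.3, y ≈ -115.8 km.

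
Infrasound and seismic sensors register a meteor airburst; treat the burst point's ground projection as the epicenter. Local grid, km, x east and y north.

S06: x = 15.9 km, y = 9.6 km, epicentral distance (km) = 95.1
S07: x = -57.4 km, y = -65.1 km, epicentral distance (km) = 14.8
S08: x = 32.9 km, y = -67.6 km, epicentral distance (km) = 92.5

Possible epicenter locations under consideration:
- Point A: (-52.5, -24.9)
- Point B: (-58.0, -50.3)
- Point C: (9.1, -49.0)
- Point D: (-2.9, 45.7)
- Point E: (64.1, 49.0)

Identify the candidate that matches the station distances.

For each candidate, compare |candidate − station| to the reported distance:
Point A: residuals S06 18.5, S07 25.7, S08 3.0 → max 25.7 km
Point B: residuals S06 0.0, S07 0.0, S08 0.0 → max 0.0 km
Point C: residuals S06 36.1, S07 53.6, S08 62.3 → max 62.3 km
Point D: residuals S06 54.4, S07 108.7, S08 26.3 → max 108.7 km
Point E: residuals S06 32.8, S07 151.9, S08 28.2 → max 151.9 km
Only Point B has all residuals ≈ 0.

Point B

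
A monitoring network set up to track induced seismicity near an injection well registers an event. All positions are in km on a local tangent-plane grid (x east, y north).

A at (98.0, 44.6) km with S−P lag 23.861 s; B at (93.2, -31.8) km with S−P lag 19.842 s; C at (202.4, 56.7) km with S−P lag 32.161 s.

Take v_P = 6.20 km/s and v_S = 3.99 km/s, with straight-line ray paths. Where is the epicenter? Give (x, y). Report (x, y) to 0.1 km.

x ≈ -108.5 km, y ≈ -124.8 km

Distance from S−P lag: d = Δt · v_P v_S / (v_P − v_S) = Δt · (6.20·3.99)/(6.20−3.99) ≈ 11.1937·Δt.
So d_A = 267.09, d_B = 222.10, d_C = 360.00 km.
Circle about each station: (x − 98.0)² + (y − 44.6)² = 267.09²; (x − 93.2)² + (y + 31.8)² = 222.10²; (x − 202.4)² + (y − 56.7)² = 360.00².
Subtracting pairs of circle equations eliminates x²+y² and gives linear equations (the radical axes):
-9.6 x − 152.8 y = 20112.98
208.8 x + 24.2 y = -25675.44
Solving the 2×2 system: x ≈ -108.5, y ≈ -124.8 km.
Check against A (with the unrounded x, y): √((x − 98.0)²+(y − 44.6)²) = 267.10 ≈ 267.09 km. ✓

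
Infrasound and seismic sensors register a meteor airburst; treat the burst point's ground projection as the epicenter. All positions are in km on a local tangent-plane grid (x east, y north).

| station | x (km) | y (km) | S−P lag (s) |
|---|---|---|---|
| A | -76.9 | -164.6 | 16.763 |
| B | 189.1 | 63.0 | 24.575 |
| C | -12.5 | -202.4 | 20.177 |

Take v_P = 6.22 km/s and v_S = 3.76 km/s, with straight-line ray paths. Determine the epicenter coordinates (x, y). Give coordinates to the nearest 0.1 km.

Distance from S−P lag: d = Δt · v_P v_S / (v_P − v_S) = Δt · (6.22·3.76)/(6.22−3.76) ≈ 9.5070·Δt.
So d_A = 159.37, d_B = 233.63, d_C = 191.82 km.
Circle about each station: (x + 76.9)² + (y + 164.6)² = 159.37²; (x − 189.1)² + (y − 63.0)² = 233.63²; (x + 12.5)² + (y + 202.4)² = 191.82².
Subtracting the A equation from the B and C equations removes the quadratic terms:
532.0 x + 455.2 y = -22463.14
128.8 x − 75.6 y = -3280.88
Solving the 2×2 system: x ≈ -32.3, y ≈ -11.6 km.

x ≈ -32.3 km, y ≈ -11.6 km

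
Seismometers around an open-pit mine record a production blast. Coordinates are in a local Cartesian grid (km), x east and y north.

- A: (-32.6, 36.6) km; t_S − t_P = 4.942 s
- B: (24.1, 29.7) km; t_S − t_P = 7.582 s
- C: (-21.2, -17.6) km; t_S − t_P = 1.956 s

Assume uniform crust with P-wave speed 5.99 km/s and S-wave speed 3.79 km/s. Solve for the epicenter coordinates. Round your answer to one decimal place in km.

Distance from S−P lag: d = Δt · v_P v_S / (v_P − v_S) = Δt · (5.99·3.79)/(5.99−3.79) ≈ 10.3191·Δt.
So d_A = 51.00, d_B = 78.24, d_C = 20.18 km.
Circle about each station: (x + 32.6)² + (y − 36.6)² = 51.00²; (x − 24.1)² + (y − 29.7)² = 78.24²; (x + 21.2)² + (y + 17.6)² = 20.18².
Subtracting pairs of circle equations eliminates x²+y² and gives linear equations (the radical axes):
113.4 x − 13.8 y = -4459.92
22.8 x − 108.4 y = 550.65
Solving the 2×2 system: x ≈ -41.0, y ≈ -13.7 km.

x ≈ -41.0 km, y ≈ -13.7 km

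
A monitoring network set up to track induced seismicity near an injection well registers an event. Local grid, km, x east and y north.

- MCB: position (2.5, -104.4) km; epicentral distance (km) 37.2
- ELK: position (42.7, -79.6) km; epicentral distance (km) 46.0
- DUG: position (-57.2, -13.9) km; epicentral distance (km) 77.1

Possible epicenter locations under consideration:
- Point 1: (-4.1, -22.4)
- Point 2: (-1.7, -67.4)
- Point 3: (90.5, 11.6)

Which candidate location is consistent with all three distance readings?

For each candidate, compare |candidate − station| to the reported distance:
Point 1: residuals MCB 45.1, ELK 27.9, DUG 23.3 → max 45.1 km
Point 2: residuals MCB 0.0, ELK 0.0, DUG 0.0 → max 0.0 km
Point 3: residuals MCB 108.4, ELK 57.0, DUG 72.8 → max 108.4 km
Only Point 2 has all residuals ≈ 0.

Point 2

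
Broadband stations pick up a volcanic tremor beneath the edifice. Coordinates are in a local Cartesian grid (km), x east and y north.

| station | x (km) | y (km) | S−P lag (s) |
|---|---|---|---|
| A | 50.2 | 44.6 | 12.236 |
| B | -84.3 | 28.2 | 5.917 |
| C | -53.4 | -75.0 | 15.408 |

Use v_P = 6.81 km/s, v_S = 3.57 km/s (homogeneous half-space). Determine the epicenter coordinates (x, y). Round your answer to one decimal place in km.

Distance from S−P lag: d = Δt · v_P v_S / (v_P − v_S) = Δt · (6.81·3.57)/(6.81−3.57) ≈ 7.5036·Δt.
So d_A = 91.81, d_B = 44.40, d_C = 115.62 km.
Circle about each station: (x − 50.2)² + (y − 44.6)² = 91.81²; (x + 84.3)² + (y − 28.2)² = 44.40²; (x + 53.4)² + (y + 75.0)² = 115.62².
Subtracting the A equation from the B and C equations removes the quadratic terms:
-269.0 x − 32.8 y = 9850.25
-207.2 x − 239.2 y = -971.55
Solving the 2×2 system: x ≈ -41.5, y ≈ 40.0 km.

-41.5 km east, 40.0 km north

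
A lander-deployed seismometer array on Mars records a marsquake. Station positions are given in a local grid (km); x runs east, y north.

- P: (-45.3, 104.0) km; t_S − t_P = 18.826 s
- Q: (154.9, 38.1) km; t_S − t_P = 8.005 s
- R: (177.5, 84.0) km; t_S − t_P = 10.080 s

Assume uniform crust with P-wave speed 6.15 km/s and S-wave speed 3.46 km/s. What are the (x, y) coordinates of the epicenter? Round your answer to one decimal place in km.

(99.3, 68.4)

Distance from S−P lag: d = Δt · v_P v_S / (v_P − v_S) = Δt · (6.15·3.46)/(6.15−3.46) ≈ 7.9104·Δt.
So d_P = 148.92, d_Q = 63.32, d_R = 79.74 km.
Circle about each station: (x + 45.3)² + (y − 104.0)² = 148.92²; (x − 154.9)² + (y − 38.1)² = 63.32²; (x − 177.5)² + (y − 84.0)² = 79.74².
Subtracting the P equation from the Q and R equations removes the quadratic terms:
400.4 x − 131.8 y = 30745.27
445.6 x − 40.0 y = 41512.86
Solving the 2×2 system: x ≈ 99.3, y ≈ 68.4 km.
Check against P (with the unrounded x, y): √((x + 45.3)²+(y − 104.0)²) = 148.92 ≈ 148.92 km. ✓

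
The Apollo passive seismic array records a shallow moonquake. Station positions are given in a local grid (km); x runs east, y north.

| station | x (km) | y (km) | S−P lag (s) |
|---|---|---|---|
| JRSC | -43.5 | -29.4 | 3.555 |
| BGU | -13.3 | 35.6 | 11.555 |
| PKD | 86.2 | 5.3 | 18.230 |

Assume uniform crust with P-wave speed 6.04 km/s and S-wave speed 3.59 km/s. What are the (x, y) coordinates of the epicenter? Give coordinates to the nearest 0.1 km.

Distance from S−P lag: d = Δt · v_P v_S / (v_P − v_S) = Δt · (6.04·3.59)/(6.04−3.59) ≈ 8.8504·Δt.
So d_JRSC = 31.46, d_BGU = 102.27, d_PKD = 161.34 km.
Circle about each station: (x + 43.5)² + (y + 29.4)² = 31.46²; (x + 13.3)² + (y − 35.6)² = 102.27²; (x − 86.2)² + (y − 5.3)² = 161.34².
Subtracting the JRSC equation from the BGU and PKD equations removes the quadratic terms:
60.4 x + 130.0 y = -10781.78
259.4 x + 69.4 y = -20338.94
Solving the 2×2 system: x ≈ -64.2, y ≈ -53.1 km.

x ≈ -64.2 km, y ≈ -53.1 km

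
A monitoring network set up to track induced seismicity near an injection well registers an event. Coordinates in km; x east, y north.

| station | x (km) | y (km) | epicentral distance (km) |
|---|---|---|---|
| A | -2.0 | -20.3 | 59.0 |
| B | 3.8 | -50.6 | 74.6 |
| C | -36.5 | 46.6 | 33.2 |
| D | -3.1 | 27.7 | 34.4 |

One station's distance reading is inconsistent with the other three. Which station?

A

Solve using three stations at a time. Using B, C, D (subtract circle equations pairwise → linear system) gives (x, y) ≈ (-34.4, 13.5).
Distances from that point to each station vs reported:
  A: calculated 46.8 vs reported 59.0 → residual 12.2 km
  B: calculated 74.6 vs reported 74.6 → residual 0.0 km
  C: calculated 33.2 vs reported 33.2 → residual 0.0 km
  D: calculated 34.4 vs reported 34.4 → residual 0.0 km
B, C, D are mutually consistent (residuals ≈ 0); A is off by 12.2 km.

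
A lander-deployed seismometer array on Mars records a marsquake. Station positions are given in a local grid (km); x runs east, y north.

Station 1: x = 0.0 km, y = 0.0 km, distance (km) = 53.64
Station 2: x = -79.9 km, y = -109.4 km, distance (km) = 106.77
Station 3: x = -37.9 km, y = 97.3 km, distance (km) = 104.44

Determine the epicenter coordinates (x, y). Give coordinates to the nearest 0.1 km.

-53.3 km east, -6.0 km north

Circle about each station: x² + y² = 53.64²; (x + 79.9)² + (y + 109.4)² = 106.77²; (x + 37.9)² + (y − 97.3)² = 104.44².
Subtracting the Station 1 equation from the Station 2 and Station 3 equations removes the quadratic terms:
-159.8 x − 218.8 y = 9829.79
-75.8 x + 194.6 y = 2873.24
Solving the 2×2 system: x ≈ -53.3, y ≈ -6.0 km.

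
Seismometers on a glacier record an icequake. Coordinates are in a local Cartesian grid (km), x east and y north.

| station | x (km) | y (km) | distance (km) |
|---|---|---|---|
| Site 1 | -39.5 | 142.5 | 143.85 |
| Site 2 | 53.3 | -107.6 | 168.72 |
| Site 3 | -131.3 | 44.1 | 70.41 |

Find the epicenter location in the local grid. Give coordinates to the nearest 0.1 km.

Circle about each station: (x + 39.5)² + (y − 142.5)² = 143.85²; (x − 53.3)² + (y + 107.6)² = 168.72²; (x + 131.3)² + (y − 44.1)² = 70.41².
Subtracting the Site 1 equation from the Site 2 and Site 3 equations removes the quadratic terms:
185.6 x − 500.2 y = -15221.47
-183.6 x − 196.8 y = 13053.25
Solving the 2×2 system: x ≈ -74.2, y ≈ 2.9 km.

(-74.2, 2.9)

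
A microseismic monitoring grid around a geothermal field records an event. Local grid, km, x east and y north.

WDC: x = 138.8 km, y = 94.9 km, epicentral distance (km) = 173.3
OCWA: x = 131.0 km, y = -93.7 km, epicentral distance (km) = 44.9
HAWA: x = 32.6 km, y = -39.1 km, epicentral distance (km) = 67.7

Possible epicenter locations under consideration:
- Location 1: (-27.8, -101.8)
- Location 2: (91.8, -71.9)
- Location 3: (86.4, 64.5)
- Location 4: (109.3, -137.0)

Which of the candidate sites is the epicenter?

For each candidate, compare |candidate − station| to the reported distance:
Location 1: residuals WDC 84.5, OCWA 114.1, HAWA 19.4 → max 114.1 km
Location 2: residuals WDC 0.0, OCWA 0.0, HAWA 0.0 → max 0.0 km
Location 3: residuals WDC 112.7, OCWA 119.5, HAWA 49.0 → max 119.5 km
Location 4: residuals WDC 60.5, OCWA 3.5, HAWA 56.7 → max 60.5 km
Only Location 2 has all residuals ≈ 0.

Location 2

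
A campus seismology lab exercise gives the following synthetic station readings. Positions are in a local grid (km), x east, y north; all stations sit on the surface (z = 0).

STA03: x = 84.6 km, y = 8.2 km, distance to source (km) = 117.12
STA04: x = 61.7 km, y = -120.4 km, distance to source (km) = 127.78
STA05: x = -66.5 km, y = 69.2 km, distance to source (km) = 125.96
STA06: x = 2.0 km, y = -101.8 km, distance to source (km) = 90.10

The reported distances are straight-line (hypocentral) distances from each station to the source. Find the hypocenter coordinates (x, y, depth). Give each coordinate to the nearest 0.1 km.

Each station gives a sphere (x−x_i)² + (y−y_i)² + z² = d_i² (stations at z=0).
Subtracting the STA03 sphere from STA04 and STA05: z² cancels, leaving linear equations in x and y:
-45.8 x − 257.2 y = 8468.02
-302.2 x + 122.0 y = -162.34
Solving: x ≈ -11.899, y ≈ -30.805 km (keep extra digits for the depth step; rounded: -11.9, -30.8).
Then from the STA03 sphere: z² = 117.12² − (x − 84.6)² − (y − 8.2)² with x = -11.899, y = -30.805, so z ≈ 53.700 ≈ 53.7 km.

x ≈ -11.9 km, y ≈ -30.8 km, depth ≈ 53.7 km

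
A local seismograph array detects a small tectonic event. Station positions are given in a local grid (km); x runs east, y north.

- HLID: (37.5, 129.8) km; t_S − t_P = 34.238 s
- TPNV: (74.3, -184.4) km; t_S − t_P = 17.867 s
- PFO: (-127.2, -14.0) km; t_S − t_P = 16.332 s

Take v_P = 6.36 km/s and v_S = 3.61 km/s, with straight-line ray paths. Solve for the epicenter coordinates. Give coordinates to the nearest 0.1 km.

(-66.9, -136.3)

Distance from S−P lag: d = Δt · v_P v_S / (v_P − v_S) = Δt · (6.36·3.61)/(6.36−3.61) ≈ 8.3489·Δt.
So d_HLID = 285.85, d_TPNV = 149.17, d_PFO = 136.35 km.
Circle about each station: (x − 37.5)² + (y − 129.8)² = 285.85²; (x − 74.3)² + (y + 184.4)² = 149.17²; (x + 127.2)² + (y + 14.0)² = 136.35².
Subtracting pairs of circle equations eliminates x²+y² and gives linear equations (the radical axes):
73.6 x − 628.4 y = 80728.09
-329.4 x − 287.6 y = 61240.45
Solving the 2×2 system: x ≈ -66.9, y ≈ -136.3 km.
Check against HLID (with the unrounded x, y): √((x − 37.5)²+(y − 129.8)²) = 285.85 ≈ 285.85 km. ✓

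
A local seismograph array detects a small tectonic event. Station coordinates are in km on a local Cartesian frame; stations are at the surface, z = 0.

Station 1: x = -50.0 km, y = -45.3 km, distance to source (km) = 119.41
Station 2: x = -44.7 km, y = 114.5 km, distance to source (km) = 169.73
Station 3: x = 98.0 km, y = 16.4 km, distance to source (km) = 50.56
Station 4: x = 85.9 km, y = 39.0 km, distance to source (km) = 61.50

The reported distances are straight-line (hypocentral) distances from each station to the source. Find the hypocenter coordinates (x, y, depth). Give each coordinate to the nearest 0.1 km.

(63.6, -14.6, 20.3)

Each station gives a sphere (x−x_i)² + (y−y_i)² + z² = d_i² (stations at z=0).
Subtracting the Station 1 sphere from Station 2 and Station 3: z² cancels, leaving linear equations in x and y:
10.6 x + 319.6 y = -3993.27
296.0 x + 123.4 y = 17023.30
Solving: x ≈ 63.599, y ≈ -14.604 km (keep extra digits for the depth step; rounded: 63.6, -14.6).
Then from the Station 1 sphere: z² = 119.41² − (x + 50.0)² − (y + 45.3)² with x = 63.599, y = -14.604, so z ≈ 20.292 ≈ 20.3 km.
Check against Station 4 (with the unrounded solution): distance 61.50 ≈ 61.50 km. ✓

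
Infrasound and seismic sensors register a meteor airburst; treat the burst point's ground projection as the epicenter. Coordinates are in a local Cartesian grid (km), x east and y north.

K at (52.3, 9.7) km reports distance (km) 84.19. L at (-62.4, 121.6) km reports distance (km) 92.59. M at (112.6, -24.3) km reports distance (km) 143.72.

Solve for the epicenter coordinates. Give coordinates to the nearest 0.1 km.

24.3 km east, 89.1 km north

Circle about each station: (x − 52.3)² + (y − 9.7)² = 84.19²; (x + 62.4)² + (y − 121.6)² = 92.59²; (x − 112.6)² + (y + 24.3)² = 143.72².
Subtracting pairs of circle equations eliminates x²+y² and gives linear equations (the radical axes):
-229.4 x + 223.8 y = 14365.99
120.6 x − 68.0 y = -3127.61
Solving the 2×2 system: x ≈ 24.3, y ≈ 89.1 km.
Check against K (with the unrounded x, y): √((x − 52.3)²+(y − 9.7)²) = 84.20 ≈ 84.19 km. ✓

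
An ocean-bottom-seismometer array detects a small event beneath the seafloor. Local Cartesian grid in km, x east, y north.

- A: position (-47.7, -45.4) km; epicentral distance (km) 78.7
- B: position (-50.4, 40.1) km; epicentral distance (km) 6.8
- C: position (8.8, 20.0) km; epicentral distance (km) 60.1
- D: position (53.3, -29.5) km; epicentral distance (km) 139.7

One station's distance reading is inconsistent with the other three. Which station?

Solve using three stations at a time. Using A, B, C (subtract circle equations pairwise → linear system) gives (x, y) ≈ (-49.8, 33.3).
Distances from that point to each station vs reported:
  A: calculated 78.7 vs reported 78.7 → residual 0.0 km
  B: calculated 6.8 vs reported 6.8 → residual 0.0 km
  C: calculated 60.1 vs reported 60.1 → residual 0.0 km
  D: calculated 120.7 vs reported 139.7 → residual 19.0 km
A, B, C are mutually consistent (residuals ≈ 0); D is off by 19.0 km.

D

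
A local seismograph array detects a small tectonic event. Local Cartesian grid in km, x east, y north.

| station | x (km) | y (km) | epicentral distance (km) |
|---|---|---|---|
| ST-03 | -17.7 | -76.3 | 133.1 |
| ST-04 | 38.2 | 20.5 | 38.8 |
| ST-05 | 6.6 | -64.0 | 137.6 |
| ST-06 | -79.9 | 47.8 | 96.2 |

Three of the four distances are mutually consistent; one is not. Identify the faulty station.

Solve using three stations at a time. Using ST-03, ST-04, ST-06 (subtract circle equations pairwise → linear system) gives (x, y) ≈ (16.2, 52.4).
Distances from that point to each station vs reported:
  ST-03: calculated 133.1 vs reported 133.1 → residual 0.0 km
  ST-04: calculated 38.8 vs reported 38.8 → residual 0.0 km
  ST-05: calculated 116.8 vs reported 137.6 → residual 20.8 km
  ST-06: calculated 96.2 vs reported 96.2 → residual 0.0 km
ST-03, ST-04, ST-06 are mutually consistent (residuals ≈ 0); ST-05 is off by 20.8 km.

ST-05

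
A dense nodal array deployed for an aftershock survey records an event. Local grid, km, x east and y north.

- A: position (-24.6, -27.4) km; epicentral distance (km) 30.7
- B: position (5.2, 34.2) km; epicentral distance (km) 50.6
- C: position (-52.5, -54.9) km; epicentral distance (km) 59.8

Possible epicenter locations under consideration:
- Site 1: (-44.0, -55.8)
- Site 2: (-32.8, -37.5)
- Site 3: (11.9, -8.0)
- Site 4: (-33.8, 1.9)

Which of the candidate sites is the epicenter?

For each candidate, compare |candidate − station| to the reported distance:
Site 1: residuals A 3.7, B 52.0, C 51.3 → max 52.0 km
Site 2: residuals A 17.7, B 30.5, C 33.5 → max 33.5 km
Site 3: residuals A 10.6, B 7.9, C 19.9 → max 19.9 km
Site 4: residuals A 0.0, B 0.0, C 0.0 → max 0.0 km
Only Site 4 has all residuals ≈ 0.

Site 4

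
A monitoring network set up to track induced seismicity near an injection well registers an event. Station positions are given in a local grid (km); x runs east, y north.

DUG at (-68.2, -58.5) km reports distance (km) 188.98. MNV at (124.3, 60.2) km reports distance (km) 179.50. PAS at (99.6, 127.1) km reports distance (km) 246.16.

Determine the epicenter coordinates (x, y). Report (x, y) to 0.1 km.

Circle about each station: (x + 68.2)² + (y + 58.5)² = 188.98²; (x − 124.3)² + (y − 60.2)² = 179.50²; (x − 99.6)² + (y − 127.1)² = 246.16².
Subtracting pairs of circle equations eliminates x²+y² and gives linear equations (the radical axes):
385.0 x + 237.4 y = 14494.23
335.6 x + 371.2 y = -6880.23
Solving the 2×2 system: x ≈ 110.9, y ≈ -118.8 km.
Check against DUG (with the unrounded x, y): √((x + 68.2)²+(y + 58.5)²) = 188.98 ≈ 188.98 km. ✓

(110.9, -118.8)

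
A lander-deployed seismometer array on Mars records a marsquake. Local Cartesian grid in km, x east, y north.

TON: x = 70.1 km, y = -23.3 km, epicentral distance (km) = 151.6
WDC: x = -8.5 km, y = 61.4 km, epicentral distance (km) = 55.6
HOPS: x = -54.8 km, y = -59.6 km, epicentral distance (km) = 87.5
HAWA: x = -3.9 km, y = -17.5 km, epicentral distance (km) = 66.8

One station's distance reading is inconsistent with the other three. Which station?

Solve using three stations at a time. Using WDC, HOPS, HAWA (subtract circle equations pairwise → linear system) gives (x, y) ≈ (-52.9, 27.9).
Distances from that point to each station vs reported:
  TON: calculated 133.3 vs reported 151.6 → residual 18.3 km
  WDC: calculated 55.6 vs reported 55.6 → residual 0.0 km
  HOPS: calculated 87.5 vs reported 87.5 → residual 0.0 km
  HAWA: calculated 66.8 vs reported 66.8 → residual 0.0 km
WDC, HOPS, HAWA are mutually consistent (residuals ≈ 0); TON is off by 18.3 km.

TON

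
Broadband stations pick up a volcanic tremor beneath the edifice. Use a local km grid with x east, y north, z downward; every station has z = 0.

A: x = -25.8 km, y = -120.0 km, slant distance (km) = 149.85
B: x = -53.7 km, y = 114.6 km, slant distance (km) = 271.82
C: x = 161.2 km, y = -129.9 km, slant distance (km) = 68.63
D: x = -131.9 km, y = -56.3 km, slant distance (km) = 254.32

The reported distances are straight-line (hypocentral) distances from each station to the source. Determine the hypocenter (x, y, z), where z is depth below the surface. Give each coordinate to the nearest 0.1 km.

(116.8, -93.7, 37.8)

Each station gives a sphere (x−x_i)² + (y−y_i)² + z² = d_i² (stations at z=0).
Subtracting the A sphere from B and C: z² cancels, leaving linear equations in x and y:
-55.8 x + 469.2 y = -50479.88
374.0 x − 19.8 y = 45538.76
Solving: x ≈ 116.801, y ≈ -93.696 km (keep extra digits for the depth step; rounded: 116.8, -93.7).
Then from the A sphere: z² = 149.85² − (x + 25.8)² − (y + 120.0)² with x = 116.801, y = -93.696, so z ≈ 37.790 ≈ 37.8 km.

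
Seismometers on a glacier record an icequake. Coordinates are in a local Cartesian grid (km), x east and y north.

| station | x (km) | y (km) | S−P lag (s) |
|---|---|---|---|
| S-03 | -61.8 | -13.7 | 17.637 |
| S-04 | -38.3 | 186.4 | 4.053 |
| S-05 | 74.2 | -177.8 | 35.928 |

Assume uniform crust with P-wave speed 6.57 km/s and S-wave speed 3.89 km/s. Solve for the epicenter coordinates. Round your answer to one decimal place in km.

Distance from S−P lag: d = Δt · v_P v_S / (v_P − v_S) = Δt · (6.57·3.89)/(6.57−3.89) ≈ 9.5363·Δt.
So d_S-03 = 168.19, d_S-04 = 38.65, d_S-05 = 342.62 km.
Circle about each station: (x + 61.8)² + (y + 13.7)² = 168.19²; (x + 38.3)² + (y − 186.4)² = 38.65²; (x − 74.2)² + (y + 177.8)² = 342.62².
Subtracting pairs of circle equations eliminates x²+y² and gives linear equations (the radical axes):
47.0 x + 400.2 y = 58998.97
272.0 x − 328.2 y = -55989.04
Solving the 2×2 system: x ≈ -24.5, y ≈ 150.3 km.
Check against S-03 (with the unrounded x, y): √((x + 61.8)²+(y + 13.7)²) = 168.19 ≈ 168.19 km. ✓

(-24.5, 150.3)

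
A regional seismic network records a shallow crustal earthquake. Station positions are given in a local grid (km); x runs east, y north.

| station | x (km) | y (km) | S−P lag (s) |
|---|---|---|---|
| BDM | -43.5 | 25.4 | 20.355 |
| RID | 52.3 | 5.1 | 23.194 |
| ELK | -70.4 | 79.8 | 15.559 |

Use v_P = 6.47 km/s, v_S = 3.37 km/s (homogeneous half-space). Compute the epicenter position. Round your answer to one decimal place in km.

x ≈ 3.3 km, y ≈ 160.7 km

Distance from S−P lag: d = Δt · v_P v_S / (v_P − v_S) = Δt · (6.47·3.37)/(6.47−3.37) ≈ 7.0335·Δt.
So d_BDM = 143.17, d_RID = 163.14, d_ELK = 109.43 km.
Circle about each station: (x + 43.5)² + (y − 25.4)² = 143.17²; (x − 52.3)² + (y − 5.1)² = 163.14²; (x + 70.4)² + (y − 79.8)² = 109.43².
Subtracting the BDM equation from the RID and ELK equations removes the quadratic terms:
191.6 x − 40.6 y = -5893.12
-53.8 x + 108.8 y = 17309.51
Solving the 2×2 system: x ≈ 3.3, y ≈ 160.7 km.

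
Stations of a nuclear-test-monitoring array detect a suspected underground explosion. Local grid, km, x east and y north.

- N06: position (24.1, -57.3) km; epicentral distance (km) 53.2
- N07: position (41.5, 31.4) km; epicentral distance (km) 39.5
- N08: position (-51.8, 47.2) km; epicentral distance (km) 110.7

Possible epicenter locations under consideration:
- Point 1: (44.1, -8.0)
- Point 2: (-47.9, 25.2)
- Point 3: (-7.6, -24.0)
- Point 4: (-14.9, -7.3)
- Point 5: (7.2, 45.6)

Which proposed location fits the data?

For each candidate, compare |candidate − station| to the reported distance:
Point 1: residuals N06 0.0, N07 0.0, N08 0.0 → max 0.0 km
Point 2: residuals N06 56.3, N07 50.1, N08 88.4 → max 88.4 km
Point 3: residuals N06 7.2, N07 34.5, N08 26.9 → max 34.5 km
Point 4: residuals N06 10.2, N07 28.9, N08 44.9 → max 44.9 km
Point 5: residuals N06 51.1, N07 2.4, N08 51.7 → max 51.7 km
Only Point 1 has all residuals ≈ 0.

Point 1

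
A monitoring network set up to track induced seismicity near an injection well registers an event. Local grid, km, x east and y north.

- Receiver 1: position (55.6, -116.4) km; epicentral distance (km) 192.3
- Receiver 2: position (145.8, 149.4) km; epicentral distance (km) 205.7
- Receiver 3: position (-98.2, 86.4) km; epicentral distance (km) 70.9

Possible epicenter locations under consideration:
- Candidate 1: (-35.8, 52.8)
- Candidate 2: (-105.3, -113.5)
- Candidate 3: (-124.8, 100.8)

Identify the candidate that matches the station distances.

For each candidate, compare |candidate − station| to the reported distance:
Candidate 1: residuals Receiver 1 0.0, Receiver 2 0.0, Receiver 3 0.0 → max 0.0 km
Candidate 2: residuals Receiver 1 31.4, Receiver 2 157.8, Receiver 3 129.1 → max 157.8 km
Candidate 3: residuals Receiver 1 90.0, Receiver 2 69.2, Receiver 3 40.7 → max 90.0 km
Only Candidate 1 has all residuals ≈ 0.

Candidate 1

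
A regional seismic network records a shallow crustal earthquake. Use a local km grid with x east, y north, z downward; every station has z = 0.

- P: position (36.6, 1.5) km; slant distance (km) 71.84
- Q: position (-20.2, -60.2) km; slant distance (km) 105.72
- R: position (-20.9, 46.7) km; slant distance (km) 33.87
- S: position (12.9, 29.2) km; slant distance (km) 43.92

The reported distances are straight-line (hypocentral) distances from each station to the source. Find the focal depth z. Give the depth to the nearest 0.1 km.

32.6 km

Each station gives a sphere (x−x_i)² + (y−y_i)² + z² = d_i² (stations at z=0).
Subtracting the P sphere from Q and R: z² cancels, leaving linear equations in x and y:
-113.6 x − 123.4 y = -3325.46
-115.0 x + 90.4 y = 5289.70
Solving: x ≈ -14.396, y ≈ 40.201 km (keep extra digits for the depth step; rounded: -14.4, 40.2).
Then from the P sphere: z² = 71.84² − (x − 36.6)² − (y − 1.5)² with x = -14.396, y = 40.201, so z ≈ 32.598 ≈ 32.6 km.
Check against S (with the unrounded solution): distance 43.92 ≈ 43.92 km. ✓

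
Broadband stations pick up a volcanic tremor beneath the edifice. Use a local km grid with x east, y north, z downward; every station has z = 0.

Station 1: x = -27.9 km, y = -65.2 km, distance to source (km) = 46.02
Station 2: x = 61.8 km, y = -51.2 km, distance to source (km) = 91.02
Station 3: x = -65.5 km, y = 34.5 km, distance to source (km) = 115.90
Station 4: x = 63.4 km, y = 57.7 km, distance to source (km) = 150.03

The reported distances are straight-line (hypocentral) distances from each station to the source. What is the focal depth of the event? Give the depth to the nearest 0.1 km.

Each station gives a sphere (x−x_i)² + (y−y_i)² + z² = d_i² (stations at z=0).
Subtracting the Station 1 sphere from Station 2 and Station 3: z² cancels, leaving linear equations in x and y:
179.4 x + 28.0 y = -4755.57
-75.2 x + 199.4 y = -10863.92
Solving: x ≈ -17.004, y ≈ -60.896 km (keep extra digits for the depth step; rounded: -17.0, -60.9).
Then from the Station 1 sphere: z² = 46.02² − (x + 27.9)² − (y + 65.2)² with x = -17.004, y = -60.896, so z ≈ 44.504 ≈ 44.5 km.

z ≈ 44.5 km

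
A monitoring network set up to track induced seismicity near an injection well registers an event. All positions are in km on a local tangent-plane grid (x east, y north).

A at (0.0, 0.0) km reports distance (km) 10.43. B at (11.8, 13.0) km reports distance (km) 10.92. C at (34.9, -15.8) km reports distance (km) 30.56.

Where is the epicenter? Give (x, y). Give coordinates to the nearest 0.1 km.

(10.2, 2.2)

Circle about each station: x² + y² = 10.43²; (x − 11.8)² + (y − 13.0)² = 10.92²; (x − 34.9)² + (y + 15.8)² = 30.56².
Subtracting the A equation from the B and C equations removes the quadratic terms:
23.6 x + 26.0 y = 297.78
69.8 x − 31.6 y = 642.52
Solving the 2×2 system: x ≈ 10.2, y ≈ 2.2 km.
Check against A (with the unrounded x, y): √(x²+y²) = 10.43 ≈ 10.43 km. ✓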